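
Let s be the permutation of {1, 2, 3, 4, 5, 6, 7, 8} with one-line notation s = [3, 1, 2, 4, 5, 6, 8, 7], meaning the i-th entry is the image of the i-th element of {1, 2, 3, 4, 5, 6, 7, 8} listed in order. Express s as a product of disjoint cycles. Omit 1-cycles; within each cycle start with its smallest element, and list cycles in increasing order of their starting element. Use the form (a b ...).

Iterating s from 1 gives 1 → 3 → 2 → 1; that is the 3-cycle (1 3 2).
Continuing from each remaining unvisited element yields (1 3 2)(7 8).

(1 3 2)(7 8)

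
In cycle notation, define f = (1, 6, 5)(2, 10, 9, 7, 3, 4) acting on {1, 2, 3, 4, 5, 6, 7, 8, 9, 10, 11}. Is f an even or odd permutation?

The cycle lengths are 6, 3, 1, 1.
A cycle is odd iff its length is even; f has 1 even-length cycle, so sgn(f) = (−1)^1 and f is odd.

odd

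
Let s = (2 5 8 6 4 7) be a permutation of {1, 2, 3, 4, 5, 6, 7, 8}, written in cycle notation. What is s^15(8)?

7

8 lies in the 6-cycle (2 5 8 6 4 7).
Since the cycle has length 6, s^15 acts on it the same as s^3 (15 mod 6 = 3).
Advancing 3 steps from 8: 8 → 6 → 4 → 7.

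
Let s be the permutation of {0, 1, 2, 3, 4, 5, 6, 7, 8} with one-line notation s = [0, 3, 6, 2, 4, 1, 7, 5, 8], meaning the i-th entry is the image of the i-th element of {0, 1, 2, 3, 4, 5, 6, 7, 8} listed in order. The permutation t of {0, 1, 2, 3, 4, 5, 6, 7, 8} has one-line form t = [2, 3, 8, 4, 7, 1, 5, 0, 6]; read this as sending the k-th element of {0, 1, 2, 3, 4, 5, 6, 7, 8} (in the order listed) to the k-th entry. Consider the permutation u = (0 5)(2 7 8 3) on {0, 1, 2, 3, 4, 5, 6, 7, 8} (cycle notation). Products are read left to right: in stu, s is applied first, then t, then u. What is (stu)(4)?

Chase 4: s(4) = 4; t(4) = 7; u(7) = 8. Hence (stu)(4) = 8.

8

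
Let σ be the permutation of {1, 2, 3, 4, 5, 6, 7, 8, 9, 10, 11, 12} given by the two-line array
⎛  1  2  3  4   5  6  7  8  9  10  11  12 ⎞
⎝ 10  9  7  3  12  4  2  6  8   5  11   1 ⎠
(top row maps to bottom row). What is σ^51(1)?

Tracing 1 → 10 → … returns to 1 after 4 steps, so 1 lies in a 4-cycle (1 10 5 12).
Powers repeat with period 4 on this cycle, and 51 mod 4 = 3, so σ^51(1) = σ^3(1).
Advancing 3 steps from 1: 1 → 10 → 5 → 12.

12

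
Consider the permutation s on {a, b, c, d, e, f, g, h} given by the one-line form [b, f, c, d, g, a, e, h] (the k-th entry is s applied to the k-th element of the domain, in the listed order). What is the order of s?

Decomposing into disjoint cycles gives cycle lengths 3, 2, 1, 1, 1.
Since disjoint cycles commute, ord(s) = lcm(3, 2) = 6.

6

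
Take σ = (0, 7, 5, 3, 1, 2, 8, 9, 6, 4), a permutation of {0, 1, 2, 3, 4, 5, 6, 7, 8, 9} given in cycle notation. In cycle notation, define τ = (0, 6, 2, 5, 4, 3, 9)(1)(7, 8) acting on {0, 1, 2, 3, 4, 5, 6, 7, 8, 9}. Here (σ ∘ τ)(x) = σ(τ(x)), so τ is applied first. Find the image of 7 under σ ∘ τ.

9

First apply τ: τ(7) = 8, then σ(8) = 9. Thus (σ ∘ τ)(7) = 9.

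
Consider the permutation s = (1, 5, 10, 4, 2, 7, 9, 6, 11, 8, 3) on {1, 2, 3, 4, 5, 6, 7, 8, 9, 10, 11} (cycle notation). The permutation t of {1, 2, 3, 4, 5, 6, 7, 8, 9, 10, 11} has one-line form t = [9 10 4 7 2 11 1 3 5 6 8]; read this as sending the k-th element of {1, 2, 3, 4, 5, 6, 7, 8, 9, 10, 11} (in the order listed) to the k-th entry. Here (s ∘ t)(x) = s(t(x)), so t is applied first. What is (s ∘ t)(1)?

(s ∘ t)(1) = s(t(1)). t(1) = 9, then s(9) = 6. So (s ∘ t)(1) = 6.

6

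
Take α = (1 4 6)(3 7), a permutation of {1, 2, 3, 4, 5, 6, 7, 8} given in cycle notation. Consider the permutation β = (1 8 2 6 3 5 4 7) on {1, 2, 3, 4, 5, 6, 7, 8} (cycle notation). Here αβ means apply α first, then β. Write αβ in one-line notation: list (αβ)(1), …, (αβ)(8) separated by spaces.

(αβ)(x) = β(α(x)). Computing each image: β(α(1)) = β(4) = 7, β(α(2)) = β(2) = 6, β(α(3)) = β(7) = 1, β(α(4)) = β(6) = 3, β(α(5)) = β(5) = 4, β(α(6)) = β(1) = 8, β(α(7)) = β(3) = 5, β(α(8)) = β(8) = 2.
Hence αβ = [7 6 1 3 4 8 5 2].

7 6 1 3 4 8 5 2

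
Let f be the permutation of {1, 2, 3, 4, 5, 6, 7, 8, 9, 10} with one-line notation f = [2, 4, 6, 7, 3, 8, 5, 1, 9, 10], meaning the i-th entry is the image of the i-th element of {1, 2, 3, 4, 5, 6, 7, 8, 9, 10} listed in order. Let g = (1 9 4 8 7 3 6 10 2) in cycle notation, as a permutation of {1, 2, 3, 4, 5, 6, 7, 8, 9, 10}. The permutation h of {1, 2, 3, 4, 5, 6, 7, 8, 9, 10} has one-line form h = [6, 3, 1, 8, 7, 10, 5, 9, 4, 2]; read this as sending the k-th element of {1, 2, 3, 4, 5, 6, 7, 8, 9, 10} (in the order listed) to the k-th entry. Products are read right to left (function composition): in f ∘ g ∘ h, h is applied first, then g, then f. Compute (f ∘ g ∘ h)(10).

Apply the permutations in order: h(10) = 2, then g(2) = 1, then f(1) = 2. So (f ∘ g ∘ h)(10) = 2.

2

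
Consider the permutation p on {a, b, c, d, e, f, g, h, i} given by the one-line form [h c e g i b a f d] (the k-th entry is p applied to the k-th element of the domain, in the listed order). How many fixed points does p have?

0

No element satisfies p(x) = x, so there are 0 fixed points.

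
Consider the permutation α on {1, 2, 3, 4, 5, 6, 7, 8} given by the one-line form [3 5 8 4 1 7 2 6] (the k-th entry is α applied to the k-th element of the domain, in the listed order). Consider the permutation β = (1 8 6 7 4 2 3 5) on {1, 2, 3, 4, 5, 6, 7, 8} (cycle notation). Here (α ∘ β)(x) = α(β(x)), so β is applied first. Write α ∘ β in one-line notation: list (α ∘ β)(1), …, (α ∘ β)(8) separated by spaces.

6 8 1 5 3 2 4 7

(α ∘ β)(x) = α(β(x)). Computing each image: α(β(1)) = α(8) = 6, α(β(2)) = α(3) = 8, α(β(3)) = α(5) = 1, α(β(4)) = α(2) = 5, α(β(5)) = α(1) = 3, α(β(6)) = α(7) = 2, α(β(7)) = α(4) = 4, α(β(8)) = α(6) = 7.
Hence α ∘ β = [6 8 1 5 3 2 4 7].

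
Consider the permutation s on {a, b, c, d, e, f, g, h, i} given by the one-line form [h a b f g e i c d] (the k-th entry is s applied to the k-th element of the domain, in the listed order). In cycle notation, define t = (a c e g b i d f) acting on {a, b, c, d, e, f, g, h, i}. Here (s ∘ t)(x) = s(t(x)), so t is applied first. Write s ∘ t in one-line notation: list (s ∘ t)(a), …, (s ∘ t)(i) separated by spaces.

b d g e i h a c f

Chase each element through t then s: a → c → b; b → i → d; c → e → g; d → f → e; e → g → i; f → a → h; g → b → a; h → h → c; i → d → f.
Collecting the images, s ∘ t = [b d g e i h a c f].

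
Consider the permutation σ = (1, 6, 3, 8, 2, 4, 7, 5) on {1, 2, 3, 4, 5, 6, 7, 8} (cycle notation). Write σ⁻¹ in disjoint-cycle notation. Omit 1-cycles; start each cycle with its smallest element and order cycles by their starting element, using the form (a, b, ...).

(1, 5, 7, 4, 2, 8, 3, 6)

Inverting a permutation written in cycle notation just reverses the order within every cycle.
Reversing each cycle of σ and rotating so the smallest element leads gives (1, 5, 7, 4, 2, 8, 3, 6).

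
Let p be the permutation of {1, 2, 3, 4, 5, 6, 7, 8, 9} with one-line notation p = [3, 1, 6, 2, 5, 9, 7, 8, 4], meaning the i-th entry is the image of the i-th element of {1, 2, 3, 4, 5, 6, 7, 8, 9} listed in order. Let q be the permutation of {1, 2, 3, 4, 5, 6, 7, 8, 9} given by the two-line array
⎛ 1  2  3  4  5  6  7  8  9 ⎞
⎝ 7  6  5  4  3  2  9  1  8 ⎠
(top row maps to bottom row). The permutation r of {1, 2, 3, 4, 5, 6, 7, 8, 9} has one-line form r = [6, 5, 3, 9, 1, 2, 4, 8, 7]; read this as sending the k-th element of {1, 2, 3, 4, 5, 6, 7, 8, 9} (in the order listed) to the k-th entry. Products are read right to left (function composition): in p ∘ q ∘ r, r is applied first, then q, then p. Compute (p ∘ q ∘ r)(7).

2

Apply the permutations in order: r(7) = 4, then q(4) = 4, then p(4) = 2. So (p ∘ q ∘ r)(7) = 2.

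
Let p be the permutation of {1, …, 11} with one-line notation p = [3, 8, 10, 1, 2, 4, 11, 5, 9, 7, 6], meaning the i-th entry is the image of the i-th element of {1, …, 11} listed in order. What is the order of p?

21

Decomposing into disjoint cycles gives cycle lengths 7, 3, 1.
Since disjoint cycles commute, ord(p) = lcm(7, 3) = 21.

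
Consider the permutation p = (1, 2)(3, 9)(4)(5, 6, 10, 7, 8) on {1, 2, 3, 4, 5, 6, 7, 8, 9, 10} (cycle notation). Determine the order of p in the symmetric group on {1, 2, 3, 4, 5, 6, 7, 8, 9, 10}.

The disjoint cycles have lengths 5, 2, 2, 1.
The order of p is the least common multiple of its cycle lengths: lcm(5, 2, 2) = 10.

10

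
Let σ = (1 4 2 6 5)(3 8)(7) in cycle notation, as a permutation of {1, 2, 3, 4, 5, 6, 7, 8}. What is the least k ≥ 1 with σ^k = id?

10

The cycle type of σ is (5, 2, 1).
Since disjoint cycles commute, ord(σ) = lcm(5, 2) = 10.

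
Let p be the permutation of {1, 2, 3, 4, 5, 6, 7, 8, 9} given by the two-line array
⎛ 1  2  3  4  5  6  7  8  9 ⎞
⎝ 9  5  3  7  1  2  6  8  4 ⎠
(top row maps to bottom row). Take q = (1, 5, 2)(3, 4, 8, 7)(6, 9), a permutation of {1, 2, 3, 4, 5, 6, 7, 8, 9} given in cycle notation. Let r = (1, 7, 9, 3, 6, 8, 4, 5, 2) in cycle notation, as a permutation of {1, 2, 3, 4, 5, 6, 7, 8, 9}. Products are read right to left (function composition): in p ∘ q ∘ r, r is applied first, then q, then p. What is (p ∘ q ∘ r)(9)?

7

Apply the permutations in order: r(9) = 3, then q(3) = 4, then p(4) = 7. So (p ∘ q ∘ r)(9) = 7.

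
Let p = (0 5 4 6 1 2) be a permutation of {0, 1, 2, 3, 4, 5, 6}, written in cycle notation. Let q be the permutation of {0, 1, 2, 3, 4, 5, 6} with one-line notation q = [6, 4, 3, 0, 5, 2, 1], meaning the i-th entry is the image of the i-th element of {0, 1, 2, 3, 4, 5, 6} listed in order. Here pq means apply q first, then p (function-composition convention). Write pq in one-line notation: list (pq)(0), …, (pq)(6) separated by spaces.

1 6 3 5 4 0 2

For each element, apply q then p: 0 → 6 → 1; 1 → 4 → 6; 2 → 3 → 3; 3 → 0 → 5; 4 → 5 → 4; 5 → 2 → 0; 6 → 1 → 2.
Collecting the images, pq = [1 6 3 5 4 0 2].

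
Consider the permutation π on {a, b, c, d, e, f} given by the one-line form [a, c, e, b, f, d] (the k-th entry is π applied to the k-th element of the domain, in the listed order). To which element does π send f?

d

f is element number 6 of the domain, and entry number 6 of the one-line form is d, so π(f) = d.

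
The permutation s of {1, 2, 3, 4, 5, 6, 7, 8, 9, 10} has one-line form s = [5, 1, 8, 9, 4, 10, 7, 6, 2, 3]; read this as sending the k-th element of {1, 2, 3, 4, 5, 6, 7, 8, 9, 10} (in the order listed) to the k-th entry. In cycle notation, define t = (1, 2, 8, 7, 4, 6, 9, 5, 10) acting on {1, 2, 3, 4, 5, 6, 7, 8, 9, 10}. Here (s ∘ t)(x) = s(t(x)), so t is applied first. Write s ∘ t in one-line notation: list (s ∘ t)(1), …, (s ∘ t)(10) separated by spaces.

1 6 8 10 3 2 9 7 4 5

(s ∘ t)(x) = s(t(x)). Computing each image: s(t(1)) = s(2) = 1, s(t(2)) = s(8) = 6, s(t(3)) = s(3) = 8, s(t(4)) = s(6) = 10, s(t(5)) = s(10) = 3, s(t(6)) = s(9) = 2, s(t(7)) = s(4) = 9, s(t(8)) = s(7) = 7, s(t(9)) = s(5) = 4, s(t(10)) = s(1) = 5.
Hence s ∘ t = [1 6 8 10 3 2 9 7 4 5].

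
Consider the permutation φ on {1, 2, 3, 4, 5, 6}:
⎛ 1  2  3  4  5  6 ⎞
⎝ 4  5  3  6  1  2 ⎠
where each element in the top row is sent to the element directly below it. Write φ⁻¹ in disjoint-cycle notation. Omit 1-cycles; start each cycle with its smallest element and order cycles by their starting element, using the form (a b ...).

(1 5 2 6 4)

First write φ in disjoint cycles: (1 4 6 2 5).
Reversing each cycle (and rotating so the smallest element leads) gives φ⁻¹ = (1 5 2 6 4).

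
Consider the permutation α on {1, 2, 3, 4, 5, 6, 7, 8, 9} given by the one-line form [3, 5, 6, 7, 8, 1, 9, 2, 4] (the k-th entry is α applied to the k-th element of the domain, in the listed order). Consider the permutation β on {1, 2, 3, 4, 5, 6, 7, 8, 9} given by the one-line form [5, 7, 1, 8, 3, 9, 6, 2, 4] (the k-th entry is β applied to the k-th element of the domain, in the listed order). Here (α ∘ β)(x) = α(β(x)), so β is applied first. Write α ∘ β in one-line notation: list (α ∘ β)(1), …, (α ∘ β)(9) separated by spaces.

(α ∘ β)(x) = α(β(x)). Computing each image: α(β(1)) = α(5) = 8, α(β(2)) = α(7) = 9, α(β(3)) = α(1) = 3, α(β(4)) = α(8) = 2, α(β(5)) = α(3) = 6, α(β(6)) = α(9) = 4, α(β(7)) = α(6) = 1, α(β(8)) = α(2) = 5, α(β(9)) = α(4) = 7.
Hence α ∘ β = [8 9 3 2 6 4 1 5 7].

8 9 3 2 6 4 1 5 7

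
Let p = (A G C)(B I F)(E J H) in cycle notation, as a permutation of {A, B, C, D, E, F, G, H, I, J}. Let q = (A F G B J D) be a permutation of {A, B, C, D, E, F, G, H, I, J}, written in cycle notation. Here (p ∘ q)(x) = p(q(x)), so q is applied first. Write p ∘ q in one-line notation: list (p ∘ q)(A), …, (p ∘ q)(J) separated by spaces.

(p ∘ q)(x) = p(q(x)). Computing each image: p(q(A)) = p(F) = B, p(q(B)) = p(J) = H, p(q(C)) = p(C) = A, p(q(D)) = p(A) = G, p(q(E)) = p(E) = J, p(q(F)) = p(G) = C, p(q(G)) = p(B) = I, p(q(H)) = p(H) = E, p(q(I)) = p(I) = F, p(q(J)) = p(D) = D.
Hence p ∘ q = [B H A G J C I E F D].

B H A G J C I E F D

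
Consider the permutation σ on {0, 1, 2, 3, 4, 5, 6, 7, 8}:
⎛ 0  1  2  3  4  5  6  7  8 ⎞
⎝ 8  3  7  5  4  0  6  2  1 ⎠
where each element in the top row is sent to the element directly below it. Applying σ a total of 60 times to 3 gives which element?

Tracing 3 → 5 → … returns to 3 after 5 steps, so 3 lies in a 5-cycle (0, 8, 1, 3, 5).
Powers repeat with period 5 on this cycle, and 60 mod 5 = 0, so σ^60(3) = σ^0(3).
So σ^60(3) = 3.

3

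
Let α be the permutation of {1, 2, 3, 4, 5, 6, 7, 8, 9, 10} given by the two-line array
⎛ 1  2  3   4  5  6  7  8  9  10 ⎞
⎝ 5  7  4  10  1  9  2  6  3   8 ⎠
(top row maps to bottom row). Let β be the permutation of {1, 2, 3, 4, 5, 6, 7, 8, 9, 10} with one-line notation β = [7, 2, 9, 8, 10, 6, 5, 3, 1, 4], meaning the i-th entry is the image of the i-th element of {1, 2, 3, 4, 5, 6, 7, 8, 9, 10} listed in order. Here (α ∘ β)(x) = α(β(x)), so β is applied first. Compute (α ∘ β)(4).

6

First apply β: β(4) = 8, then α(8) = 6. Thus (α ∘ β)(4) = 6.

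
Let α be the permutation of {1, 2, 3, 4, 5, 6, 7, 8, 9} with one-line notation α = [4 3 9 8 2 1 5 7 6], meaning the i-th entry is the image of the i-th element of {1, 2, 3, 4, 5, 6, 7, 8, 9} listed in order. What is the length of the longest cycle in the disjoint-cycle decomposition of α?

Decomposing into disjoint cycles gives (1, 4, 8, 7, 5, 2, 3, 9, 6); the longest has length 9.

9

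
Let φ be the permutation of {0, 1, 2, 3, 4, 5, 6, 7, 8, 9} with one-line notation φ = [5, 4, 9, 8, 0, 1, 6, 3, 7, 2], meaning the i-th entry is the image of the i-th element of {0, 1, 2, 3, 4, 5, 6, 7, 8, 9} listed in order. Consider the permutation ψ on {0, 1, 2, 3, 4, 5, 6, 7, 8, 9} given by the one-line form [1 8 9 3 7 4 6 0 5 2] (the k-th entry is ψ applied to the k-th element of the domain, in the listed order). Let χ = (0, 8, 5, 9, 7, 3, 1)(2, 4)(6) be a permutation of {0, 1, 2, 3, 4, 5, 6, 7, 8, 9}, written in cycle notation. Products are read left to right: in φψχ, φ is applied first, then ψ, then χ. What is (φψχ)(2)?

4

Apply the permutations in order: φ(2) = 9, then ψ(9) = 2, then χ(2) = 4. So (φψχ)(2) = 4.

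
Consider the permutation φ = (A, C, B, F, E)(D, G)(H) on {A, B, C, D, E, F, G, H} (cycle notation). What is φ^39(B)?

B lies in the 5-cycle (A, C, B, F, E).
Powers repeat with period 5 on this cycle, and 39 mod 5 = 4, so φ^39(B) = φ^4(B).
Advancing 4 steps from B: B → F → E → A → C.

C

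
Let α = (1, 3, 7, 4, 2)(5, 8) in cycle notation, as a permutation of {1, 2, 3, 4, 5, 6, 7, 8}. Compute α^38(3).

2

3 lies in the 5-cycle (1, 3, 7, 4, 2).
On a 5-cycle, α^5 is the identity, so α^38 = α^3 there (38 ≡ 3 mod 5).
Stepping 3 places around the cycle: 3 → 7 → 4 → 2.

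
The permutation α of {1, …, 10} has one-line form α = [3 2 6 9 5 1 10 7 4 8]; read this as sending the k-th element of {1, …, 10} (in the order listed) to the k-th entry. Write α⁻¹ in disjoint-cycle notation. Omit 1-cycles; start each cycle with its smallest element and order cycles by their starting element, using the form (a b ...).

(1 6 3)(4 9)(7 8 10)

The cycle decomposition of α is (1 3 6)(4 9)(7 10 8).
The inverse reverses every cycle; in canonical form, α⁻¹ = (1 6 3)(4 9)(7 8 10).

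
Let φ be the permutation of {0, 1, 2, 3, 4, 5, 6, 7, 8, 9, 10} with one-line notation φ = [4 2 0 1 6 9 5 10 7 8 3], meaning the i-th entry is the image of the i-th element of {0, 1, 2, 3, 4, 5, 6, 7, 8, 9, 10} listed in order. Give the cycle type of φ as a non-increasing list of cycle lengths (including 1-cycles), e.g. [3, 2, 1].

[11]

The disjoint cycles are (0, 4, 6, 5, 9, 8, 7, 10, 3, 1, 2), with lengths 11 in non-increasing order.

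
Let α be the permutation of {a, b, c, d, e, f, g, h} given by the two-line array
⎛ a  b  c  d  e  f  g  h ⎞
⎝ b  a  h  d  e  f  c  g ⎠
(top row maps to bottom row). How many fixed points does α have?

The fixed points (elements with α(x) = x) are {d, e, f}, so there are 3.

3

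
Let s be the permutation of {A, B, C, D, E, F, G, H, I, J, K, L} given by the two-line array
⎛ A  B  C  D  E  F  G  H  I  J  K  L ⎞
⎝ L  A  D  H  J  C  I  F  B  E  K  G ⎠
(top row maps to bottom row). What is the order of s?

Writing s as disjoint cycles, the cycle lengths are 5, 4, 2, 1.
Since disjoint cycles commute, ord(s) = lcm(5, 4, 2) = 20.

20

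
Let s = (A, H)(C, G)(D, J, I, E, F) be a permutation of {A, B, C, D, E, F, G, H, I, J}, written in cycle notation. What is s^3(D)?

E

D lies in the 5-cycle (D, J, I, E, F).
Advancing 3 steps from D: D → J → I → E.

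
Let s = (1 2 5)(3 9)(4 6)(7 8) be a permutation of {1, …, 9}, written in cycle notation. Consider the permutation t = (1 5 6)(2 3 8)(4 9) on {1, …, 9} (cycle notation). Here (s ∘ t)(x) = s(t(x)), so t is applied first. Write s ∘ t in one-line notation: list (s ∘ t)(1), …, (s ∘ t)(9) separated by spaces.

Chase each element through t then s: 1 → 5 → 1; 2 → 3 → 9; 3 → 8 → 7; 4 → 9 → 3; 5 → 6 → 4; 6 → 1 → 2; 7 → 7 → 8; 8 → 2 → 5; 9 → 4 → 6.
Collecting the images, s ∘ t = [1 9 7 3 4 2 8 5 6].

1 9 7 3 4 2 8 5 6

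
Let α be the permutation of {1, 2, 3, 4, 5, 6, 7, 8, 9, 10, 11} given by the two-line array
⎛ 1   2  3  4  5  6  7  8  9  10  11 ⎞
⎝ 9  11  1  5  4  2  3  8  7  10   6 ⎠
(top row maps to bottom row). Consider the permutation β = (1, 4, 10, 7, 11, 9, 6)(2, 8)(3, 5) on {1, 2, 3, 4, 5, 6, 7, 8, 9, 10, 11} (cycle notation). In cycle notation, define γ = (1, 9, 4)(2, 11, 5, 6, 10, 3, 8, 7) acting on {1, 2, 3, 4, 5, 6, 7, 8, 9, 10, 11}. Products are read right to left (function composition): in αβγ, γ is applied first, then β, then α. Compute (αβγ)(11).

Chase 11: γ(11) = 5; β(5) = 3; α(3) = 1. Hence (αβγ)(11) = 1.

1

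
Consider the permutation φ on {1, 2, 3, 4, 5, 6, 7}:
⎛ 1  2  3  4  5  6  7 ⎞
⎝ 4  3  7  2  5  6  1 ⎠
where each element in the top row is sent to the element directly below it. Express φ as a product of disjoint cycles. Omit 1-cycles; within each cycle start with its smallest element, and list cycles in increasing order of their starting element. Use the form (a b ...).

From 1: 1 → 4 → 2 → 3 → 7 → 1, closing the cycle (1 4 2 3 7).
Continuing from each remaining unvisited element yields (1 4 2 3 7).

(1 4 2 3 7)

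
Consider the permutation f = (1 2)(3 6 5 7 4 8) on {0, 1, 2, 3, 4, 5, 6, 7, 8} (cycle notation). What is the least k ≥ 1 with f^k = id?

6

The cycle type of f is (6, 2, 1).
Since disjoint cycles commute, ord(f) = lcm(6, 2) = 6.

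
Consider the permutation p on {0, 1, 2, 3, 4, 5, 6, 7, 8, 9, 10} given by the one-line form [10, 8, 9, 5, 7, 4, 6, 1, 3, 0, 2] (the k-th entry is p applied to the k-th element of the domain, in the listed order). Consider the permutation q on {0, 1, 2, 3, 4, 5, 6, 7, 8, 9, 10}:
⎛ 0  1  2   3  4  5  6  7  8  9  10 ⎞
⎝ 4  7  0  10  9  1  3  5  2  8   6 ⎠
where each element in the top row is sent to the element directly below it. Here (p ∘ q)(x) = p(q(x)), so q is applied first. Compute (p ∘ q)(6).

(p ∘ q)(6) = p(q(6)). q(6) = 3, then p(3) = 5. So (p ∘ q)(6) = 5.

5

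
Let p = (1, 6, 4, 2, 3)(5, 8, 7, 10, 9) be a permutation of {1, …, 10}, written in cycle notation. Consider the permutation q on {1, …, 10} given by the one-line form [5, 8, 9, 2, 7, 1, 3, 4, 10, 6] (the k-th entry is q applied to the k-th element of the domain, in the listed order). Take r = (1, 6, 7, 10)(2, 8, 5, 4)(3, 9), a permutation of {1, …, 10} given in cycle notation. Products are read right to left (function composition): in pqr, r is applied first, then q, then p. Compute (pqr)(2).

2

Chase 2: r(2) = 8; q(8) = 4; p(4) = 2. Hence (pqr)(2) = 2.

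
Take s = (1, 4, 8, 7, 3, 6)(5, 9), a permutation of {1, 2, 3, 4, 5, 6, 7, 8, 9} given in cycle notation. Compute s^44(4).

4 lies in the 6-cycle (1, 4, 8, 7, 3, 6).
On a 6-cycle, s^6 is the identity, so s^44 = s^2 there (44 ≡ 2 mod 6).
Advancing 2 steps from 4: 4 → 8 → 7.

7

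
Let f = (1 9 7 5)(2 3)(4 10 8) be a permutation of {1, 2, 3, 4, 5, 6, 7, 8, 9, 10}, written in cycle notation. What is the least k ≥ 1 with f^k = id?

The cycle type of f is (4, 3, 2, 1).
The order is lcm(4, 3, 2) = 12.

12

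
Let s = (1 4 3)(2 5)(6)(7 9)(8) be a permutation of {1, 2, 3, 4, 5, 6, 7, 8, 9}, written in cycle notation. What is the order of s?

6

The cycle type of s is (3, 2, 2, 1, 1).
Since disjoint cycles commute, ord(s) = lcm(3, 2, 2) = 6.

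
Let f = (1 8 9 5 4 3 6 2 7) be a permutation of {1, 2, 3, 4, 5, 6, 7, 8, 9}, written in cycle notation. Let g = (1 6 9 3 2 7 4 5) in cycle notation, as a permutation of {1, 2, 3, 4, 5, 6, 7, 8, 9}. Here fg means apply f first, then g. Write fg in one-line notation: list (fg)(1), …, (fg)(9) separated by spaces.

Chase each element through f then g: 1 → 8 → 8; 2 → 7 → 4; 3 → 6 → 9; 4 → 3 → 2; 5 → 4 → 5; 6 → 2 → 7; 7 → 1 → 6; 8 → 9 → 3; 9 → 5 → 1.
Collecting the images, fg = [8 4 9 2 5 7 6 3 1].

8 4 9 2 5 7 6 3 1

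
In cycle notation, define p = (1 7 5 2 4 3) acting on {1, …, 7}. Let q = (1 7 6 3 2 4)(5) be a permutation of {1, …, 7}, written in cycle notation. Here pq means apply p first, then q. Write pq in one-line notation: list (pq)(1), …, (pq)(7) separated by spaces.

6 1 7 2 4 3 5

(pq)(x) = q(p(x)). Computing each image: q(p(1)) = q(7) = 6, q(p(2)) = q(4) = 1, q(p(3)) = q(1) = 7, q(p(4)) = q(3) = 2, q(p(5)) = q(2) = 4, q(p(6)) = q(6) = 3, q(p(7)) = q(5) = 5.
Hence pq = [6 1 7 2 4 3 5].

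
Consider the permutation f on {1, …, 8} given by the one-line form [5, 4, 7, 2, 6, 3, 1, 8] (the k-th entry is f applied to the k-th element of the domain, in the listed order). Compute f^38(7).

Tracing 7 → 1 → … returns to 7 after 5 steps, so 7 lies in a 5-cycle (1 5 6 3 7).
On a 5-cycle, f^5 is the identity, so f^38 = f^3 there (38 ≡ 3 mod 5).
Advancing 3 steps from 7: 7 → 1 → 5 → 6.

6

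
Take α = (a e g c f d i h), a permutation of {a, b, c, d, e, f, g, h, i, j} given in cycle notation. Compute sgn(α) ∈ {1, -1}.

-1

The cycle lengths are 8, 1, 1.
A cycle is odd iff its length is even; α has 1 even-length cycle, so sgn(α) = (−1)^1 and α is odd.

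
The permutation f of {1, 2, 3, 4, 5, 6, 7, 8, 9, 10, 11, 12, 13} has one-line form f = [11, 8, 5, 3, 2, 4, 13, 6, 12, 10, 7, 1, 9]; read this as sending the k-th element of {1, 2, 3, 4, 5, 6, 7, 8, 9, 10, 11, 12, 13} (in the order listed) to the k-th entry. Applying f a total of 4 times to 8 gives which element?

Tracing 8 → 6 → … returns to 8 after 6 steps, so 8 lies in a 6-cycle (2, 8, 6, 4, 3, 5).
Stepping 4 places around the cycle: 8 → 6 → 4 → 3 → 5.

5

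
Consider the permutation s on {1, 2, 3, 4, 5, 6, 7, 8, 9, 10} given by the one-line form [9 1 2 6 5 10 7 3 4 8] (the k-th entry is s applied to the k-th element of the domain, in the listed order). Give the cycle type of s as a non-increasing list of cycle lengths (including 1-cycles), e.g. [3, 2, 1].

[8, 1, 1]

The disjoint cycles are (1, 9, 4, 6, 10, 8, 3, 2)(5)(7), with lengths 8, 1, 1 in non-increasing order.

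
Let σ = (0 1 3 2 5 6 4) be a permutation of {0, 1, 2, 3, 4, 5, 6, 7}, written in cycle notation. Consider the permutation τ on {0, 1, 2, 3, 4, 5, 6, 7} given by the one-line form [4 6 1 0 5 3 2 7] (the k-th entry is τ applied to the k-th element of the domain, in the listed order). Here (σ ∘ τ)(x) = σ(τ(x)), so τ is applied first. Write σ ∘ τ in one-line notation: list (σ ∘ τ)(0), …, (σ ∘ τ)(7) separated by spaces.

Chase each element through τ then σ: 0 → 4 → 0; 1 → 6 → 4; 2 → 1 → 3; 3 → 0 → 1; 4 → 5 → 6; 5 → 3 → 2; 6 → 2 → 5; 7 → 7 → 7.
Collecting the images, σ ∘ τ = [0 4 3 1 6 2 5 7].

0 4 3 1 6 2 5 7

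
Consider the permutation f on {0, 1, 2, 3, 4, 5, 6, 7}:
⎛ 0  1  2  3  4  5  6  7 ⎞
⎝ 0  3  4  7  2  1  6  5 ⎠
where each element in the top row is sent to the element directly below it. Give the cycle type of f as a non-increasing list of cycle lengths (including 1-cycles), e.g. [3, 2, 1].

[4, 2, 1, 1]

The disjoint cycles are (0)(1 3 7 5)(2 4)(6), with lengths 4, 2, 1, 1 in non-increasing order.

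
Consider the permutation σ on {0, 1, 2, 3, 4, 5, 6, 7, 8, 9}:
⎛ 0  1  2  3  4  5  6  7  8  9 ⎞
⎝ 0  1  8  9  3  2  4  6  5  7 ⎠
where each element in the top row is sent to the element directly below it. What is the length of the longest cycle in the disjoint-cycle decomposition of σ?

Decomposing into disjoint cycles gives (2 8 5)(3 9 7 6 4); the longest has length 5.

5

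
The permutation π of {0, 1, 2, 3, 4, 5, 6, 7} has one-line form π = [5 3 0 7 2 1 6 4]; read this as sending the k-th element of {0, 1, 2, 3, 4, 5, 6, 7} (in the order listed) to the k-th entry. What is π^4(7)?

Tracing 7 → 4 → … returns to 7 after 7 steps, so 7 lies in a 7-cycle (0, 5, 1, 3, 7, 4, 2).
Advancing 4 steps from 7: 7 → 4 → 2 → 0 → 5.

5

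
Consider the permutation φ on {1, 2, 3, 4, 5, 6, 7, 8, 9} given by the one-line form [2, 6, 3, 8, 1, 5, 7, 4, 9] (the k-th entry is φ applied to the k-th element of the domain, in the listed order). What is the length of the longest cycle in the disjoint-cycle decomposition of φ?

Decomposing into disjoint cycles gives (1 2 6 5)(4 8); the longest has length 4.

4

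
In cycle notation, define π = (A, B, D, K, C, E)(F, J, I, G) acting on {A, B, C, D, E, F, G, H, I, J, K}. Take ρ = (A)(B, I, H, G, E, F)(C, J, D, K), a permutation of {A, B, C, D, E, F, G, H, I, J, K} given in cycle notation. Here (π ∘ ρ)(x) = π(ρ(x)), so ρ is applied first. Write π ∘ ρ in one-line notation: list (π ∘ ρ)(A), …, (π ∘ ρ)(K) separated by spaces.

Chase each element through ρ then π: A → A → B; B → I → G; C → J → I; D → K → C; E → F → J; F → B → D; G → E → A; H → G → F; I → H → H; J → D → K; K → C → E.
So π ∘ ρ in one-line form is B G I C J D A F H K E.

B G I C J D A F H K E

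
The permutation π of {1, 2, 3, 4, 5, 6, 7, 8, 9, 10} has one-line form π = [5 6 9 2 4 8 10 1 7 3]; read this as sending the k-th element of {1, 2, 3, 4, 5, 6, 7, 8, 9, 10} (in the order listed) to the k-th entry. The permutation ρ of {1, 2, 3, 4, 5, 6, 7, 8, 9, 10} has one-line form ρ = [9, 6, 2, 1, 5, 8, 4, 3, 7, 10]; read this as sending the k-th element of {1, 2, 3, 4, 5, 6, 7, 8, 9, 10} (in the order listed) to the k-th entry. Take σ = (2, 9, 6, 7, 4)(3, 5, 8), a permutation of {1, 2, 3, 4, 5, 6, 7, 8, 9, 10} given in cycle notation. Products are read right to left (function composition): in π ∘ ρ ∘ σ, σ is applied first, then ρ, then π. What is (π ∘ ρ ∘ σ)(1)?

7

Chase 1: σ(1) = 1; ρ(1) = 9; π(9) = 7. Hence (π ∘ ρ ∘ σ)(1) = 7.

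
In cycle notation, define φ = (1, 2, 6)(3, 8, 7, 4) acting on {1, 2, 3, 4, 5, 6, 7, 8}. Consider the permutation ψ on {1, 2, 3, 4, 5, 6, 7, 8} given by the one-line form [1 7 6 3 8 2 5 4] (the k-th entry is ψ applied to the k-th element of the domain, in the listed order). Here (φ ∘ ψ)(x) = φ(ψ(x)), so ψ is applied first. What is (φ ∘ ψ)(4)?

8

ψ(4) = 3, then φ(3) = 8; composing gives (φ ∘ ψ)(4) = 8.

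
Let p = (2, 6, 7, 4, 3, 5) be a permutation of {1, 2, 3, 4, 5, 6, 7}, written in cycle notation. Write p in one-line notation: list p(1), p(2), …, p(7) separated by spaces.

1 6 5 3 2 7 4

Image by image: 1→1, 2→6, 3→5, 4→3, 5→2, 6→7, 7→4.
So the one-line form is 1 6 5 3 2 7 4.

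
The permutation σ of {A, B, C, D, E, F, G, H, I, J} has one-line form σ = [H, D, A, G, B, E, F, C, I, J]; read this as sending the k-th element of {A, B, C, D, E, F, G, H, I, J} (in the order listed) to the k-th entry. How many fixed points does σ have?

2

The fixed points (elements with σ(x) = x) are {I, J}, so there are 2.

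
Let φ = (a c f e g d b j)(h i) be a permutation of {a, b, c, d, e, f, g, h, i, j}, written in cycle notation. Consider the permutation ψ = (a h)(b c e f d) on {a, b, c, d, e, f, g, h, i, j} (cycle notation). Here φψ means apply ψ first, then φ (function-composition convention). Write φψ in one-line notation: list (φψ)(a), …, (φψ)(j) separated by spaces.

Chase each element through ψ then φ: a → h → i; b → c → f; c → e → g; d → b → j; e → f → e; f → d → b; g → g → d; h → a → c; i → i → h; j → j → a.
Collecting the images, φψ = [i f g j e b d c h a].

i f g j e b d c h a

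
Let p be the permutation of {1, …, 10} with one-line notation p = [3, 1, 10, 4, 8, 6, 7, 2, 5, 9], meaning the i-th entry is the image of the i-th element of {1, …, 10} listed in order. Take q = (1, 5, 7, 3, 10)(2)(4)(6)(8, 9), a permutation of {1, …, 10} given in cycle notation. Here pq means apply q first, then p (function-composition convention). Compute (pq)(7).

10

q(7) = 3, then p(3) = 10; composing gives (pq)(7) = 10.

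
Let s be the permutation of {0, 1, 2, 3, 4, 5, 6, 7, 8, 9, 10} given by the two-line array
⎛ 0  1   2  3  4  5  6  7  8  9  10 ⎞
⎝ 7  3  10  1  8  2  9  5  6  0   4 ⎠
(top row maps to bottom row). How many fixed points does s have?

0

No element satisfies s(x) = x, so there are 0 fixed points.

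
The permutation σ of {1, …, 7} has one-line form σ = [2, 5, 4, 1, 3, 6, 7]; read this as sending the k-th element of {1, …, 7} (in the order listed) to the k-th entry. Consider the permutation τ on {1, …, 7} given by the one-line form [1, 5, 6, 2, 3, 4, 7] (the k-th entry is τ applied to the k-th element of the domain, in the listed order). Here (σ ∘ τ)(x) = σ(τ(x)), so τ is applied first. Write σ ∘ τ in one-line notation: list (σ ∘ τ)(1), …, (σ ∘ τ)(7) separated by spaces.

For each element, apply τ then σ: 1 → 1 → 2; 2 → 5 → 3; 3 → 6 → 6; 4 → 2 → 5; 5 → 3 → 4; 6 → 4 → 1; 7 → 7 → 7.
So σ ∘ τ in one-line form is 2 3 6 5 4 1 7.

2 3 6 5 4 1 7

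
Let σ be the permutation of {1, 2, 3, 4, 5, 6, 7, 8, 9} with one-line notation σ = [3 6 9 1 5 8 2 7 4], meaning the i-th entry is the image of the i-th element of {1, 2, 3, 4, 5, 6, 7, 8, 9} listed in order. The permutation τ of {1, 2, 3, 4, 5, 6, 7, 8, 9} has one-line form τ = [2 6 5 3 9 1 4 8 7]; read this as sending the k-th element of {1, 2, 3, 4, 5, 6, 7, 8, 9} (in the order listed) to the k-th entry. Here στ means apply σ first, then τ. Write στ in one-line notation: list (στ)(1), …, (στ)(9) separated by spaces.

Chase each element through σ then τ: 1 → 3 → 5; 2 → 6 → 1; 3 → 9 → 7; 4 → 1 → 2; 5 → 5 → 9; 6 → 8 → 8; 7 → 2 → 6; 8 → 7 → 4; 9 → 4 → 3.
So στ in one-line form is 5 1 7 2 9 8 6 4 3.

5 1 7 2 9 8 6 4 3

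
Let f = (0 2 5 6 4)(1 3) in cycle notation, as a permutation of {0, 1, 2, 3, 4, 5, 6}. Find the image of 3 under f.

In the cycle (1 3), 3 is followed by 1, so f(3) = 1.

1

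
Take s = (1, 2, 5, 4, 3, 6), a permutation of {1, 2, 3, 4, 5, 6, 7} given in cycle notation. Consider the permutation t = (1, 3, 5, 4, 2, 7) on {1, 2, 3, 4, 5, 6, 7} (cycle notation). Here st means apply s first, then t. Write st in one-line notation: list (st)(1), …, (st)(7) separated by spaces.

Chase each element through s then t: 1 → 2 → 7; 2 → 5 → 4; 3 → 6 → 6; 4 → 3 → 5; 5 → 4 → 2; 6 → 1 → 3; 7 → 7 → 1.
So st in one-line form is 7 4 6 5 2 3 1.

7 4 6 5 2 3 1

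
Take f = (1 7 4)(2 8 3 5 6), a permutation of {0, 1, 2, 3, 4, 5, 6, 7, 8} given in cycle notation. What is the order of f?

The disjoint cycles have lengths 5, 3, 1.
Since disjoint cycles commute, ord(f) = lcm(5, 3) = 15.

15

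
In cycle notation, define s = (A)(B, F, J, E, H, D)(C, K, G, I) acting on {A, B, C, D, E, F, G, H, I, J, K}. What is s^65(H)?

E

H lies in the 6-cycle (B, F, J, E, H, D).
On a 6-cycle, s^6 is the identity, so s^65 = s^5 there (65 ≡ 5 mod 6).
Advancing 5 steps from H: H → D → B → F → J → E.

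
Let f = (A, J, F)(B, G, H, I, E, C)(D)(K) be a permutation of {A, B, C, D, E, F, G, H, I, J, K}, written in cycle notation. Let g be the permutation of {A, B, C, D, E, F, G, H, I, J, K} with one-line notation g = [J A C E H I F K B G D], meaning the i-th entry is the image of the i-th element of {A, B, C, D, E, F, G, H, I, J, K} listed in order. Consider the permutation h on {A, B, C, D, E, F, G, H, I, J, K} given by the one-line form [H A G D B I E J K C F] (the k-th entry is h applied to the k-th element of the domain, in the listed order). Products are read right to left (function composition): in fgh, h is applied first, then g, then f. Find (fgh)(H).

Apply the permutations in order: h(H) = J, then g(J) = G, then f(G) = H. So (fgh)(H) = H.

H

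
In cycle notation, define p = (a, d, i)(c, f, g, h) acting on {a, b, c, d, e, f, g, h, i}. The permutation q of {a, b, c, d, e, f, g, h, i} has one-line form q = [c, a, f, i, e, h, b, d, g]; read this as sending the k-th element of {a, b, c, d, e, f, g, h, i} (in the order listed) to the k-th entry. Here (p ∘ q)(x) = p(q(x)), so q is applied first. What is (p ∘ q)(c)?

g

q(c) = f, then p(f) = g; composing gives (p ∘ q)(c) = g.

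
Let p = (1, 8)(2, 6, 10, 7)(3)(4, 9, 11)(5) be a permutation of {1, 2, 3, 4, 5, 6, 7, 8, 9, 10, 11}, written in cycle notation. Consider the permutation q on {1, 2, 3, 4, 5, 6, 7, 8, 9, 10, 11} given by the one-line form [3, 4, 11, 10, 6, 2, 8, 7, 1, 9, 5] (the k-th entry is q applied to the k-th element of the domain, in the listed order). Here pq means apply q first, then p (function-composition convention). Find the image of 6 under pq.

First apply q: q(6) = 2, then p(2) = 6. Thus (pq)(6) = 6.

6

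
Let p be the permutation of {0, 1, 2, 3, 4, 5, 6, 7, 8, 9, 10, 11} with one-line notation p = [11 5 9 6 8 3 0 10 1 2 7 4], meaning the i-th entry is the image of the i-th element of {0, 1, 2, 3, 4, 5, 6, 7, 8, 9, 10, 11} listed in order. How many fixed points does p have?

No element satisfies p(x) = x, so there are 0 fixed points.

0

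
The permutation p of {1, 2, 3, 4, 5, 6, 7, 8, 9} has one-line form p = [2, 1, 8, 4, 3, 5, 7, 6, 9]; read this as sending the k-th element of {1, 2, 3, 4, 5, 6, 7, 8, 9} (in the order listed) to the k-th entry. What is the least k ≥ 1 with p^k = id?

Writing p as disjoint cycles, the cycle lengths are 4, 2, 1, 1, 1.
The order of p is the least common multiple of its cycle lengths: lcm(4, 2) = 4.

4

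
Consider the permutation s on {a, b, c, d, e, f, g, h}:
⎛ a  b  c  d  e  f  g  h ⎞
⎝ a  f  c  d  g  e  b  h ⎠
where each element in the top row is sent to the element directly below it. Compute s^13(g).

b

Tracing g → b → … returns to g after 4 steps, so g lies in a 4-cycle (b f e g).
On a 4-cycle, s^4 is the identity, so s^13 = s^1 there (13 ≡ 1 mod 4).
Stepping 1 place around the cycle: g → b.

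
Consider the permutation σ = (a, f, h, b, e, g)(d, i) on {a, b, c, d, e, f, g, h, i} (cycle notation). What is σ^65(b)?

b lies in the 6-cycle (a, f, h, b, e, g).
Since the cycle has length 6, σ^65 acts on it the same as σ^5 (65 mod 6 = 5).
Stepping 5 places around the cycle: b → e → g → a → f → h.

h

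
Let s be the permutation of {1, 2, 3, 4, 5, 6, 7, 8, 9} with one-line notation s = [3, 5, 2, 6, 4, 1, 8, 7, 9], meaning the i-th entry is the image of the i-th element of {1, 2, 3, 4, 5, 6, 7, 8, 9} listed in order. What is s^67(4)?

6

Tracing 4 → 6 → … returns to 4 after 6 steps, so 4 lies in a 6-cycle (1, 3, 2, 5, 4, 6).
On a 6-cycle, s^6 is the identity, so s^67 = s^1 there (67 ≡ 1 mod 6).
Stepping 1 place around the cycle: 4 → 6.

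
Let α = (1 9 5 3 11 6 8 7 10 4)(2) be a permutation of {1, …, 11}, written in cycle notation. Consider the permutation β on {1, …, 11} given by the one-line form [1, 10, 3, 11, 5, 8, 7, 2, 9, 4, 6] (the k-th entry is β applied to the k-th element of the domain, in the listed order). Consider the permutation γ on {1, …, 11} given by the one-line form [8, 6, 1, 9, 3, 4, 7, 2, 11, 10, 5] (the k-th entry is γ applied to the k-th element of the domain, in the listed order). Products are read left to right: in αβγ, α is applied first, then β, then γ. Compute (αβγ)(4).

Chase 4: α(4) = 1; β(1) = 1; γ(1) = 8. Hence (αβγ)(4) = 8.

8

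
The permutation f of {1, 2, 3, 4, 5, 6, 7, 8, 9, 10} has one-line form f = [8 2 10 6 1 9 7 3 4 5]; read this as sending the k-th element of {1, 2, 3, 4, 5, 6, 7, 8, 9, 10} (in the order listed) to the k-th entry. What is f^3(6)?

Tracing 6 → 9 → … returns to 6 after 3 steps, so 6 lies in a 3-cycle (4 6 9).
Since the cycle has length 3, f^3 acts on it the same as f^0 (3 mod 3 = 0).
So f^3(6) = 6.

6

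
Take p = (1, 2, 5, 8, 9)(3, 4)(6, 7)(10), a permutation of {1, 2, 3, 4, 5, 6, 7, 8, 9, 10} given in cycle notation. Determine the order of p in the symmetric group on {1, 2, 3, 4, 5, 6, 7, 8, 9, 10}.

10

The disjoint cycles have lengths 5, 2, 2, 1.
Since disjoint cycles commute, ord(p) = lcm(5, 2, 2) = 10.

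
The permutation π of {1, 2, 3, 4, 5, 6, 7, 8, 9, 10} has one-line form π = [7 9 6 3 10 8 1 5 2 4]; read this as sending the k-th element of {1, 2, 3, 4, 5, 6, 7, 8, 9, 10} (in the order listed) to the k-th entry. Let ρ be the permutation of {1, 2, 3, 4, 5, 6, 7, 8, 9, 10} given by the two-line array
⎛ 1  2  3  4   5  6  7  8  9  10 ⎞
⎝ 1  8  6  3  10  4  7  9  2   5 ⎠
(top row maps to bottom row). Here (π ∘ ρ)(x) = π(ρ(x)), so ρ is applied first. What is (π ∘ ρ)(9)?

9

ρ(9) = 2, then π(2) = 9; composing gives (π ∘ ρ)(9) = 9.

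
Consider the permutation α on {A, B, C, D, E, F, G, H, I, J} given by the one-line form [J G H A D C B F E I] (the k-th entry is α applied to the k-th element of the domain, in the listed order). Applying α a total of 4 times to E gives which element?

I

Tracing E → D → … returns to E after 5 steps, so E lies in a 5-cycle (A J I E D).
Stepping 4 places around the cycle: E → D → A → J → I.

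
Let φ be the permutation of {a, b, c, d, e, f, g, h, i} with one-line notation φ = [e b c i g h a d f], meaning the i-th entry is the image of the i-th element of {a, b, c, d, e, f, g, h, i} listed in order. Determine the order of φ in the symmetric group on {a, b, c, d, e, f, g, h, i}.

The disjoint-cycle form of φ has cycle lengths 4, 3, 1, 1.
Since disjoint cycles commute, ord(φ) = lcm(4, 3) = 12.

12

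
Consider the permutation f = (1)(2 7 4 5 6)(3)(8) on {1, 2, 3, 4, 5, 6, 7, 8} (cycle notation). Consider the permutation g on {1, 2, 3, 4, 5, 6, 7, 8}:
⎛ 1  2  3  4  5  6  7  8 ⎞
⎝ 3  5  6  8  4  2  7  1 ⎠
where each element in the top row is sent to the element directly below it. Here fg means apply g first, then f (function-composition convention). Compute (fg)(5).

g(5) = 4, then f(4) = 5; composing gives (fg)(5) = 5.

5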